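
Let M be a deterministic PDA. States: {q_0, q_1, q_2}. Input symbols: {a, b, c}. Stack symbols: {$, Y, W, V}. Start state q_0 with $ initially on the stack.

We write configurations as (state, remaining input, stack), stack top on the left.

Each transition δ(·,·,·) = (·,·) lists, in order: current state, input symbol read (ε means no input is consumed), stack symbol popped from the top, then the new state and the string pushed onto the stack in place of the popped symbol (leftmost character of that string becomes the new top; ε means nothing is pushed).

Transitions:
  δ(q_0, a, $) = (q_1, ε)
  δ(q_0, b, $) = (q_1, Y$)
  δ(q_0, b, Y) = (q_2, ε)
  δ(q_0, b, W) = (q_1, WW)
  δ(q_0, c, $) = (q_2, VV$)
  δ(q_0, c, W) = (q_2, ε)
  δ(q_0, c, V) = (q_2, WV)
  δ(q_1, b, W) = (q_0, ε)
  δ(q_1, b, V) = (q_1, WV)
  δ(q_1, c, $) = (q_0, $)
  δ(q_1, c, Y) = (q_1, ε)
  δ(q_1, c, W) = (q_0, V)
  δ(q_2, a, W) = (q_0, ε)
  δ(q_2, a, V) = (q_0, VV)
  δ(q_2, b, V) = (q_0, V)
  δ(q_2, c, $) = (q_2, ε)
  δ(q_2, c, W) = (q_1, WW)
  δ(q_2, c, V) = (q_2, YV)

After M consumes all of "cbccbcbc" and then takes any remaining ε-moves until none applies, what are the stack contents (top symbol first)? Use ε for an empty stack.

(q_0, cbccbcbc, $)
  read c, top $: go to q_2, push VV$ → (q_2, bccbcbc, VV$)
  read b, top V: go to q_0, push V → (q_0, ccbcbc, VV$)
  read c, top V: go to q_2, push WV → (q_2, cbcbc, WVV$)
  read c, top W: go to q_1, push WW → (q_1, bcbc, WWVV$)
  read b, top W: go to q_0, push ε → (q_0, cbc, WVV$)
  read c, top W: go to q_2, push ε → (q_2, bc, VV$)
  read b, top V: go to q_0, push V → (q_0, c, VV$)
  read c, top V: go to q_2, push WV → (q_2, ε, WVV$)
All input consumed in state q_2 with stack WVV$.

WVV$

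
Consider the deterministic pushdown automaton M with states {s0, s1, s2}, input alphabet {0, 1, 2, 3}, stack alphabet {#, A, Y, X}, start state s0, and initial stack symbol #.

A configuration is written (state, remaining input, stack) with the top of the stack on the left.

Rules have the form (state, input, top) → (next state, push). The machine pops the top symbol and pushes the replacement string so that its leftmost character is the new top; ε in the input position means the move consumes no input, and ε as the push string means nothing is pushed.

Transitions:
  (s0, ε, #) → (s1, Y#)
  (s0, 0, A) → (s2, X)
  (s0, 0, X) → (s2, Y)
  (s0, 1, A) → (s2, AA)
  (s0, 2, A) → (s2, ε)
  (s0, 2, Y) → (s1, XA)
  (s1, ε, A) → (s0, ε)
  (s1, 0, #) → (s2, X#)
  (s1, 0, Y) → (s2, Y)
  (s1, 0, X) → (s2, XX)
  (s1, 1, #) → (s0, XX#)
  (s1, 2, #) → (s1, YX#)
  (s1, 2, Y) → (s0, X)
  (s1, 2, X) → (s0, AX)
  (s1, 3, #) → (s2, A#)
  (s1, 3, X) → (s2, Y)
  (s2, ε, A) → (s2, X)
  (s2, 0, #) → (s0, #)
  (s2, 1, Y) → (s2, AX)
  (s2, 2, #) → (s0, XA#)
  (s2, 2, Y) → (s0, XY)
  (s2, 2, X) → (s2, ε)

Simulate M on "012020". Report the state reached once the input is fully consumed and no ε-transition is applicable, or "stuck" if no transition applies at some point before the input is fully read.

(s0, 012020, #) ⊢ (s1, 012020, Y#) ⊢ (s2, 12020, Y#) ⊢ (s2, 2020, AX#) ⊢ (s2, 2020, XX#) ⊢ (s2, 020, X#)
No transition for (s2, 0, top X); M blocks with input 020 remaining.

stuck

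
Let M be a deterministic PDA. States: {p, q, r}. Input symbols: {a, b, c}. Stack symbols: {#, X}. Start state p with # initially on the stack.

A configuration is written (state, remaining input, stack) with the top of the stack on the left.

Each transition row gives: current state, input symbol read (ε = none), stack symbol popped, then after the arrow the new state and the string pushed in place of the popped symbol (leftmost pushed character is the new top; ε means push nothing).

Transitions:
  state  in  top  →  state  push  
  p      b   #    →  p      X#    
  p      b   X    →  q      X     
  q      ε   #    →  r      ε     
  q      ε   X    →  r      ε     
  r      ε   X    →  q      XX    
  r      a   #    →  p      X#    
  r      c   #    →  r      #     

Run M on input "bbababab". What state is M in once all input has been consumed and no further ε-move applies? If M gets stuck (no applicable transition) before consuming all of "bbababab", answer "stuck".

(p, bbababab, #)
  read b, top #: go to p, push X# → (p, bababab, X#)
  read b, top X: go to q, push X → (q, ababab, X#)
  ε-move, top X: go to r, push ε → (r, ababab, #)
  read a, top #: go to p, push X# → (p, babab, X#)
  read b, top X: go to q, push X → (q, abab, X#)
  ε-move, top X: go to r, push ε → (r, abab, #)
  read a, top #: go to p, push X# → (p, bab, X#)
  read b, top X: go to q, push X → (q, ab, X#)
  ε-move, top X: go to r, push ε → (r, ab, #)
  read a, top #: go to p, push X# → (p, b, X#)
  read b, top X: go to q, push X → (q, ε, X#)
  ε-move, top X: go to r, push ε → (r, ε, #)
All input consumed; M is in state r.

r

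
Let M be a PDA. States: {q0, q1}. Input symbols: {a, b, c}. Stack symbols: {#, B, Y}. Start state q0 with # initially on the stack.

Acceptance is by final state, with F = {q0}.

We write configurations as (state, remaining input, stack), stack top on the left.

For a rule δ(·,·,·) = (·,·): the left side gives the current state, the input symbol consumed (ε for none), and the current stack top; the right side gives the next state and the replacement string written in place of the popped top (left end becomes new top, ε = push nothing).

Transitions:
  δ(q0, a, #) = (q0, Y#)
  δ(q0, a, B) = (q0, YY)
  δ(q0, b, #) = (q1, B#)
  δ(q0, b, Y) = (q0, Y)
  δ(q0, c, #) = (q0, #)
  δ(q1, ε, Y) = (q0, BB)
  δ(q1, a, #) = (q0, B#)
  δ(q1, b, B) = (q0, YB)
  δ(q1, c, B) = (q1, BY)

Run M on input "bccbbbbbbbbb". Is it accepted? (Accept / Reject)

One accepting computation: (q0, bccbbbbbbbbb, #) ⊢ (q1, ccbbbbbbbbb, B#) ⊢ (q1, cbbbbbbbbb, BY#) ⊢ (q1, bbbbbbbbb, BYY#) ⊢ (q0, bbbbbbbb, YBYY#) ⊢ (q0, bbbbbbb, YBYY#) ⊢ (q0, bbbbbb, YBYY#) ⊢ (q0, bbbbb, YBYY#) ⊢ (q0, bbbb, YBYY#) ⊢ (q0, bbb, YBYY#) ⊢ (q0, bb, YBYY#) ⊢ (q0, b, YBYY#) ⊢ (q0, ε, YBYY#)
All input consumed and state q0 ∈ F.

Accept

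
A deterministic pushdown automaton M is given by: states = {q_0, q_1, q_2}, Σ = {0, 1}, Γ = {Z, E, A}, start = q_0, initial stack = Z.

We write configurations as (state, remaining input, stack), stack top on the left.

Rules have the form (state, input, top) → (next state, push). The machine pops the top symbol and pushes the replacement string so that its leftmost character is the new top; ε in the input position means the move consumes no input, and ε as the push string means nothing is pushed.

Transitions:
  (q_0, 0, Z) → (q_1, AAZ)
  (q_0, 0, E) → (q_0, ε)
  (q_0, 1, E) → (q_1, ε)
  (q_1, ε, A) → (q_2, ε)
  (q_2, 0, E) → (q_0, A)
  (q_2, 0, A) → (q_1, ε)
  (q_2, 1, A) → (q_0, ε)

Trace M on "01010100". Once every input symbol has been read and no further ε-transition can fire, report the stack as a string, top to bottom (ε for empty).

Z

(q_0, 01010100, Z) ⊢ (q_1, 1010100, AAZ) ⊢ (q_2, 1010100, AZ) ⊢ (q_0, 010100, Z) ⊢ (q_1, 10100, AAZ) ⊢ (q_2, 10100, AZ) ⊢ (q_0, 0100, Z) ⊢ (q_1, 100, AAZ) ⊢ (q_2, 100, AZ) ⊢ (q_0, 00, Z) ⊢ (q_1, 0, AAZ) ⊢ (q_2, 0, AZ) ⊢ (q_1, ε, Z)
All input consumed in state q_1 with stack Z.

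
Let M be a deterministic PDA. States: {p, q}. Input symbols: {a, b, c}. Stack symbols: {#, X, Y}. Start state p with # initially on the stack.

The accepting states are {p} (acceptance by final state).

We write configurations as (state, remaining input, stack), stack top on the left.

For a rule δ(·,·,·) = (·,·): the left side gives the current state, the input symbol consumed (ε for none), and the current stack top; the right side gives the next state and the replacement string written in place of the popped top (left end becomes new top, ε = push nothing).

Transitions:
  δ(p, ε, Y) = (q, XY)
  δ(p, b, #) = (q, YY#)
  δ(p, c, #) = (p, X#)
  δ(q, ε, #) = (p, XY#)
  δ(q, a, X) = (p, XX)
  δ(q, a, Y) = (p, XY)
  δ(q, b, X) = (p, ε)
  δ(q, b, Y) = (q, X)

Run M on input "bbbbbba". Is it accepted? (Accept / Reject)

Accept

(p, bbbbbba, #) ⊢ (q, bbbbba, YY#) ⊢ (q, bbbba, XY#) ⊢ (p, bbba, Y#) ⊢ (q, bbba, XY#) ⊢ (p, bba, Y#) ⊢ (q, bba, XY#) ⊢ (p, ba, Y#) ⊢ (q, ba, XY#) ⊢ (p, a, Y#) ⊢ (q, a, XY#) ⊢ (p, ε, XXY#)
All input consumed; state p ∈ F.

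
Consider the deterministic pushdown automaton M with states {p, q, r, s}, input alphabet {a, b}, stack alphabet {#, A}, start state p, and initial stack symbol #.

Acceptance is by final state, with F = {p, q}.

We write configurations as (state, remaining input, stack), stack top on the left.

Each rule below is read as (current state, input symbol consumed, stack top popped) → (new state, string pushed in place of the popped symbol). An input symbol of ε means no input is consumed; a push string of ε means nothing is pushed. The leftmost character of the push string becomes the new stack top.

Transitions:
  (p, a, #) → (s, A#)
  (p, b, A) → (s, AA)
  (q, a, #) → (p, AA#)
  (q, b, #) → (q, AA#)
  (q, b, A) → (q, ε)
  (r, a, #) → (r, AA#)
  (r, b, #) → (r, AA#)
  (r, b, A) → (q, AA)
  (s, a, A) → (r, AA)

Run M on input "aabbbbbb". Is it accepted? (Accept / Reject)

(p, aabbbbbb, #) ⊢ (s, abbbbbb, A#) ⊢ (r, bbbbbb, AA#) ⊢ (q, bbbbb, AAA#) ⊢ (q, bbbb, AA#) ⊢ (q, bbb, A#) ⊢ (q, bb, #) ⊢ (q, b, AA#) ⊢ (q, ε, A#)
All input consumed; state q ∈ F.

Accept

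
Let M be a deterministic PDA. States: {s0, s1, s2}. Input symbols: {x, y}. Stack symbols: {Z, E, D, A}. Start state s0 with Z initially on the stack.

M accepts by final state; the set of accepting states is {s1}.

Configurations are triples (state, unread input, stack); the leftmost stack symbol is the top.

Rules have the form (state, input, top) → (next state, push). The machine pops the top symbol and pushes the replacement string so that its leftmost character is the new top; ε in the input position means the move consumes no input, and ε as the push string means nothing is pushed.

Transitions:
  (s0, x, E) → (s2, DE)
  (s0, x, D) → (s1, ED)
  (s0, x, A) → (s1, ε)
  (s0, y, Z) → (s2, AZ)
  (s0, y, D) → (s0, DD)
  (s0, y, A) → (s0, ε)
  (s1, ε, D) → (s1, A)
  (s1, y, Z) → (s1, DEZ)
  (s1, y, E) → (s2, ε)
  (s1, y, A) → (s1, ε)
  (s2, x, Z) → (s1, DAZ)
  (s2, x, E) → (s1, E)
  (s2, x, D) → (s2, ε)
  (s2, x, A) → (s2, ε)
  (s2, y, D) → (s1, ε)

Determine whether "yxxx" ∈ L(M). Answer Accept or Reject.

Reject

(s0, yxxx, Z) ⊢ (s2, xxx, AZ) ⊢ (s2, xx, Z) ⊢ (s1, x, DAZ) ⊢ (s1, x, AAZ)
No transition applies at (s1, x, AAZ); input not fully consumed.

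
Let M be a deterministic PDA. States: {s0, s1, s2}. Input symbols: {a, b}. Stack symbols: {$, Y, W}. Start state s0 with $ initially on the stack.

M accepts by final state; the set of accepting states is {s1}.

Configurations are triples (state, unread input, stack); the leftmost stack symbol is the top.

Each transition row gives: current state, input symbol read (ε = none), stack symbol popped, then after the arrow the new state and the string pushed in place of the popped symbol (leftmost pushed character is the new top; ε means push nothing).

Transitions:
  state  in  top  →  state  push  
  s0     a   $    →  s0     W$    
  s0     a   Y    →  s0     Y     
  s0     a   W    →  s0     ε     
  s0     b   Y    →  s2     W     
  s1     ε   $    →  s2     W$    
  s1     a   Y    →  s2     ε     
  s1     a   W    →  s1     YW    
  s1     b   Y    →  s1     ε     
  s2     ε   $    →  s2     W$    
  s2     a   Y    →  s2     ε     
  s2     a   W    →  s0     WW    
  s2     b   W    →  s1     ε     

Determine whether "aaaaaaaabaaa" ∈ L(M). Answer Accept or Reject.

Reject

(s0, aaaaaaaabaaa, $)
  read a, top $: go to s0, push W$ → (s0, aaaaaaabaaa, W$)
  read a, top W: go to s0, push ε → (s0, aaaaaabaaa, $)
  read a, top $: go to s0, push W$ → (s0, aaaaabaaa, W$)
  read a, top W: go to s0, push ε → (s0, aaaabaaa, $)
  read a, top $: go to s0, push W$ → (s0, aaabaaa, W$)
  read a, top W: go to s0, push ε → (s0, aabaaa, $)
  read a, top $: go to s0, push W$ → (s0, abaaa, W$)
  read a, top W: go to s0, push ε → (s0, baaa, $)
No transition applies at (s0, baaa, $); input not fully consumed.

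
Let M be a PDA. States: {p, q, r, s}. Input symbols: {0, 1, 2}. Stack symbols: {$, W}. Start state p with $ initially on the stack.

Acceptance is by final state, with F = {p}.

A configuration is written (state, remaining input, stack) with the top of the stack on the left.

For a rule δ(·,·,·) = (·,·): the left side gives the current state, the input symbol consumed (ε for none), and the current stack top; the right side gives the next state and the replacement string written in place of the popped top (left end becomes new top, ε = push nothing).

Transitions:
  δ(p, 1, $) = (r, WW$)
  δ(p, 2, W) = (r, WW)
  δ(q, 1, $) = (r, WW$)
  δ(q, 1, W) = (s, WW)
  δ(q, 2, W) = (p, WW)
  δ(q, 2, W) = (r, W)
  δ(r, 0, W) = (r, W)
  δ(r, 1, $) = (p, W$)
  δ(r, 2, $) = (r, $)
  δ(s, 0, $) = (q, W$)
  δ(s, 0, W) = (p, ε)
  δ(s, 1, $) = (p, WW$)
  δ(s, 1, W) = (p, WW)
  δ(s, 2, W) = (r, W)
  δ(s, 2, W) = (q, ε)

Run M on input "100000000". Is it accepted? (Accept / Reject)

Reject

No computation consumes all input and reaches a final state.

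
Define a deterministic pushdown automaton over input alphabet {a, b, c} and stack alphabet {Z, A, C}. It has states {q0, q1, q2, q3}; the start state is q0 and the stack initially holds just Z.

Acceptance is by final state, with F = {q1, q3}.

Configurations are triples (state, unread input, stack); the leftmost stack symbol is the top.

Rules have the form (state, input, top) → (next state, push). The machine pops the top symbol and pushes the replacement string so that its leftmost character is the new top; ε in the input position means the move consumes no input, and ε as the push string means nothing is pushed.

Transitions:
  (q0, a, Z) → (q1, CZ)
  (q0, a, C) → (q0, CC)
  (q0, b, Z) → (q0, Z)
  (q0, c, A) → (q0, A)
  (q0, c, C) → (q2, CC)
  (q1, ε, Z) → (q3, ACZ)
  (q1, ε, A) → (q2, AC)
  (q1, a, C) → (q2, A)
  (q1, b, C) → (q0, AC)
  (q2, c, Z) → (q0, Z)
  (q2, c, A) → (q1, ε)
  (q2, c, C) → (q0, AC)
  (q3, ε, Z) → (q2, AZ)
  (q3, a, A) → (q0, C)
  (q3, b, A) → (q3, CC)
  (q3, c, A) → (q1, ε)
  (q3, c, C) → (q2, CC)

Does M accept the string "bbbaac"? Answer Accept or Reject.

Accept

(q0, bbbaac, Z) ⊢ (q0, bbaac, Z) ⊢ (q0, baac, Z) ⊢ (q0, aac, Z) ⊢ (q1, ac, CZ) ⊢ (q2, c, AZ) ⊢ (q1, ε, Z)
All input consumed; state q1 ∈ F.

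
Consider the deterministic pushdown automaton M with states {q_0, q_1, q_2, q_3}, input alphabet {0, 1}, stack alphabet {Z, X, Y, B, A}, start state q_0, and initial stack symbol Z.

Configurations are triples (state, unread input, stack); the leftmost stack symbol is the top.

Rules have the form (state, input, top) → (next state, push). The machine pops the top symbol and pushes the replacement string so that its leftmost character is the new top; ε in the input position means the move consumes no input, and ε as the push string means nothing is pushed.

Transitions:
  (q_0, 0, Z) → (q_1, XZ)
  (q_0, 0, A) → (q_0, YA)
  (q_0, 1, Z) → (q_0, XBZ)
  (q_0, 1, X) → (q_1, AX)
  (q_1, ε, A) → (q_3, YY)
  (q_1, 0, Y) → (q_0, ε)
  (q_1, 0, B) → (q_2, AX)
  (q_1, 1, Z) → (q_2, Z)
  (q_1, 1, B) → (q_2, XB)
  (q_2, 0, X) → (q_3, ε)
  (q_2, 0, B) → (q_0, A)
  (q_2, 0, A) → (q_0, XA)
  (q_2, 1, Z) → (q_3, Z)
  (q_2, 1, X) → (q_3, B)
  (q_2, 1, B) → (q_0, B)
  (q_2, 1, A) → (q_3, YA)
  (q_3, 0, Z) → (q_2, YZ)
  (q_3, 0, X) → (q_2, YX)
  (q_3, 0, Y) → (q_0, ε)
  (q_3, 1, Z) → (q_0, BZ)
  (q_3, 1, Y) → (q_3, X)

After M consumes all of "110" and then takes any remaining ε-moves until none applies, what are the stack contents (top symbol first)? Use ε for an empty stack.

YXBZ

(q_0, 110, Z) ⊢ (q_0, 10, XBZ) ⊢ (q_1, 0, AXBZ) ⊢ (q_3, 0, YYXBZ) ⊢ (q_0, ε, YXBZ)
All input consumed in state q_0 with stack YXBZ.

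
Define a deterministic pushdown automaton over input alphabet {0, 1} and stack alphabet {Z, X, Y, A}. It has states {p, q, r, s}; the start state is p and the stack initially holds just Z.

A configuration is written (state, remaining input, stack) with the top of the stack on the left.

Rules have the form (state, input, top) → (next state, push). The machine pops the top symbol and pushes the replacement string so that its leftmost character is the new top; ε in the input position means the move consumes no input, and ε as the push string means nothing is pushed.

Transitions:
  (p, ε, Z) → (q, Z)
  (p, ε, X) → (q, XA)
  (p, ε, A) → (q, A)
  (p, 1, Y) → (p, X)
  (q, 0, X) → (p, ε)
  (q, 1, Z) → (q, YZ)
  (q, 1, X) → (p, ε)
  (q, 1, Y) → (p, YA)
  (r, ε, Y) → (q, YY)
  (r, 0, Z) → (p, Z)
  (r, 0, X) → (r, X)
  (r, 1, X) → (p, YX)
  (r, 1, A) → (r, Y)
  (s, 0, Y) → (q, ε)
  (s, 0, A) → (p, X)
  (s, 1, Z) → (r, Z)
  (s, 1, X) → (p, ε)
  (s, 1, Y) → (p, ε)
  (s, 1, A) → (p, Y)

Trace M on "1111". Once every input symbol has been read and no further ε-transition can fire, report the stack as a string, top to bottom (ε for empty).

(p, 1111, Z)
  ε-move, top Z: go to q, push Z → (q, 1111, Z)
  read 1, top Z: go to q, push YZ → (q, 111, YZ)
  read 1, top Y: go to p, push YA → (p, 11, YAZ)
  read 1, top Y: go to p, push X → (p, 1, XAZ)
  ε-move, top X: go to q, push XA → (q, 1, XAAZ)
  read 1, top X: go to p, push ε → (p, ε, AAZ)
  ε-move, top A: go to q, push A → (q, ε, AAZ)
All input consumed in state q with stack AAZ.

AAZ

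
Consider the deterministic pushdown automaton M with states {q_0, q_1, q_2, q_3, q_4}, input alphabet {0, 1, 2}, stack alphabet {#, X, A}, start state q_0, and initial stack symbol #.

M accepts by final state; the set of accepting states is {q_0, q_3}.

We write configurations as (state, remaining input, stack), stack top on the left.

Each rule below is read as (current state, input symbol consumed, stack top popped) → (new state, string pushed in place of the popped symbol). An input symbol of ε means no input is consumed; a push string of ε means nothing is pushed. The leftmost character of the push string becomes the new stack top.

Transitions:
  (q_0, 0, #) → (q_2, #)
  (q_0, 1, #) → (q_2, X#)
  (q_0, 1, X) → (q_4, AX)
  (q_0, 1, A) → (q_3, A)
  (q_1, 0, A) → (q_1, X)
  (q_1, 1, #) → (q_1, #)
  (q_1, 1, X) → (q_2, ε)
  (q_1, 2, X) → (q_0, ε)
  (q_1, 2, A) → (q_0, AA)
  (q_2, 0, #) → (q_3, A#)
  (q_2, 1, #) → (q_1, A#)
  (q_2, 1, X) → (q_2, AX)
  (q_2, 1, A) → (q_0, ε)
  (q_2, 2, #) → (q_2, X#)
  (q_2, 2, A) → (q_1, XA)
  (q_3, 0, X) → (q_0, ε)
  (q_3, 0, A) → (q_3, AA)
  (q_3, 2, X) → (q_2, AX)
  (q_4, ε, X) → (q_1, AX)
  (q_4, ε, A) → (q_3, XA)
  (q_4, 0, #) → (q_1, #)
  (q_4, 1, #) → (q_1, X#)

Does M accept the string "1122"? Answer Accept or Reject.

Accept

(q_0, 1122, #)
  read 1, top #: go to q_2, push X# → (q_2, 122, X#)
  read 1, top X: go to q_2, push AX → (q_2, 22, AX#)
  read 2, top A: go to q_1, push XA → (q_1, 2, XAX#)
  read 2, top X: go to q_0, push ε → (q_0, ε, AX#)
All input consumed; state q_0 ∈ F.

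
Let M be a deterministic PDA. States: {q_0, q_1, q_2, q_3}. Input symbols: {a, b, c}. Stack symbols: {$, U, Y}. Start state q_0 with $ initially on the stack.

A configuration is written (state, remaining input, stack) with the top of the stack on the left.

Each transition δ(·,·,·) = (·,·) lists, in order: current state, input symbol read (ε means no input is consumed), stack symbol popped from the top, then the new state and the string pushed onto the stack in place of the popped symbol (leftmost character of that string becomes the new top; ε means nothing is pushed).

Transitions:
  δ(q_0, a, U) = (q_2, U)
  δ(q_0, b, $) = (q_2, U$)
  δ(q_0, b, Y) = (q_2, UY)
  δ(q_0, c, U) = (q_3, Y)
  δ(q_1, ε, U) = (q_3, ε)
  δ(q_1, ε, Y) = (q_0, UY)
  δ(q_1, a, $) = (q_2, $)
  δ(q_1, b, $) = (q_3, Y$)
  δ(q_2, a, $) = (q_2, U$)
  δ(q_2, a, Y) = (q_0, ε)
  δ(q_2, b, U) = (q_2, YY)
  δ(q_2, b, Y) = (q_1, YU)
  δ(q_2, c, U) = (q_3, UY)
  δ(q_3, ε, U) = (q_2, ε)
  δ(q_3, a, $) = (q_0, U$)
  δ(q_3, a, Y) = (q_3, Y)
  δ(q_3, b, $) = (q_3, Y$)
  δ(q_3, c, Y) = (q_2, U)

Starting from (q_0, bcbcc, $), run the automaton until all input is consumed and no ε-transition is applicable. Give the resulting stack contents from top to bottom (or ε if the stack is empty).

(q_0, bcbcc, $)
  read b, top $: go to q_2, push U$ → (q_2, cbcc, U$)
  read c, top U: go to q_3, push UY → (q_3, bcc, UY$)
  ε-move, top U: go to q_2, push ε → (q_2, bcc, Y$)
  read b, top Y: go to q_1, push YU → (q_1, cc, YU$)
  ε-move, top Y: go to q_0, push UY → (q_0, cc, UYU$)
  read c, top U: go to q_3, push Y → (q_3, c, YYU$)
  read c, top Y: go to q_2, push U → (q_2, ε, UYU$)
All input consumed in state q_2 with stack UYU$.

UYU$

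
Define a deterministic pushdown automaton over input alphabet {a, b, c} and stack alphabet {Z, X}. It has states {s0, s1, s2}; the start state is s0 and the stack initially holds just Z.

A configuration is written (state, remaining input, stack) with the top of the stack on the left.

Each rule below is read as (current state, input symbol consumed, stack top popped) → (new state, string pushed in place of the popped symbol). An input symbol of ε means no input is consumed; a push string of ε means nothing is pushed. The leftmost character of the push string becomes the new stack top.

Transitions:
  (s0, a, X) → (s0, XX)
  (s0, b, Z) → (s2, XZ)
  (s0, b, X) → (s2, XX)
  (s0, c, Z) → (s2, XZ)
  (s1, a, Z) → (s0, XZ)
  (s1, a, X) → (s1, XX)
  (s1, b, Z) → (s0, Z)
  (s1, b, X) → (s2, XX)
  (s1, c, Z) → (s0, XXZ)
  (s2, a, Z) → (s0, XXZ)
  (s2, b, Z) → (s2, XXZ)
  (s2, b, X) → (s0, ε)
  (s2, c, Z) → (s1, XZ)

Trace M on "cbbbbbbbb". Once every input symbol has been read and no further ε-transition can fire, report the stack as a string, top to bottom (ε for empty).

(s0, cbbbbbbbb, Z)
  read c, top Z: go to s2, push XZ → (s2, bbbbbbbb, XZ)
  read b, top X: go to s0, push ε → (s0, bbbbbbb, Z)
  read b, top Z: go to s2, push XZ → (s2, bbbbbb, XZ)
  read b, top X: go to s0, push ε → (s0, bbbbb, Z)
  read b, top Z: go to s2, push XZ → (s2, bbbb, XZ)
  read b, top X: go to s0, push ε → (s0, bbb, Z)
  read b, top Z: go to s2, push XZ → (s2, bb, XZ)
  read b, top X: go to s0, push ε → (s0, b, Z)
  read b, top Z: go to s2, push XZ → (s2, ε, XZ)
All input consumed in state s2 with stack XZ.

XZ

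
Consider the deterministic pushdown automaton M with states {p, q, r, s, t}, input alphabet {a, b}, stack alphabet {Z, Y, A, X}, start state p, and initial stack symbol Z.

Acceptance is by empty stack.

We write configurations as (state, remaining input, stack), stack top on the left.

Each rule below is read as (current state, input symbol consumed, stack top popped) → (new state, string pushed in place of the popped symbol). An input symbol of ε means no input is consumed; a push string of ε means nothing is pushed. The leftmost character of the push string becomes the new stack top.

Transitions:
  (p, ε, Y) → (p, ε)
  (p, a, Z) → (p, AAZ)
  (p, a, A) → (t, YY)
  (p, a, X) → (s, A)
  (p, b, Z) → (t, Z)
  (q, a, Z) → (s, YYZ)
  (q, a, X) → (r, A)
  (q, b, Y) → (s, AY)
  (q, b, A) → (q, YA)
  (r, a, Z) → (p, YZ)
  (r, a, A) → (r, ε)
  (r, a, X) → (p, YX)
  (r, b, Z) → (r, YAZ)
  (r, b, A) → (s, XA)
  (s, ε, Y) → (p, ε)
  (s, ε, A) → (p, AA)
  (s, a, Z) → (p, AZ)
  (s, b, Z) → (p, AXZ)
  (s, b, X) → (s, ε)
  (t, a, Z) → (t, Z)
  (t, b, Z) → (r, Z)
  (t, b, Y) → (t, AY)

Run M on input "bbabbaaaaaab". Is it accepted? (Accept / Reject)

Reject

(p, bbabbaaaaaab, Z)
  read b, top Z: go to t, push Z → (t, babbaaaaaab, Z)
  read b, top Z: go to r, push Z → (r, abbaaaaaab, Z)
  read a, top Z: go to p, push YZ → (p, bbaaaaaab, YZ)
  ε-move, top Y: go to p, push ε → (p, bbaaaaaab, Z)
  read b, top Z: go to t, push Z → (t, baaaaaab, Z)
  read b, top Z: go to r, push Z → (r, aaaaaab, Z)
  read a, top Z: go to p, push YZ → (p, aaaaab, YZ)
  ε-move, top Y: go to p, push ε → (p, aaaaab, Z)
  read a, top Z: go to p, push AAZ → (p, aaaab, AAZ)
  read a, top A: go to t, push YY → (t, aaab, YYAZ)
No transition applies at (t, aaab, YYAZ); input not fully consumed.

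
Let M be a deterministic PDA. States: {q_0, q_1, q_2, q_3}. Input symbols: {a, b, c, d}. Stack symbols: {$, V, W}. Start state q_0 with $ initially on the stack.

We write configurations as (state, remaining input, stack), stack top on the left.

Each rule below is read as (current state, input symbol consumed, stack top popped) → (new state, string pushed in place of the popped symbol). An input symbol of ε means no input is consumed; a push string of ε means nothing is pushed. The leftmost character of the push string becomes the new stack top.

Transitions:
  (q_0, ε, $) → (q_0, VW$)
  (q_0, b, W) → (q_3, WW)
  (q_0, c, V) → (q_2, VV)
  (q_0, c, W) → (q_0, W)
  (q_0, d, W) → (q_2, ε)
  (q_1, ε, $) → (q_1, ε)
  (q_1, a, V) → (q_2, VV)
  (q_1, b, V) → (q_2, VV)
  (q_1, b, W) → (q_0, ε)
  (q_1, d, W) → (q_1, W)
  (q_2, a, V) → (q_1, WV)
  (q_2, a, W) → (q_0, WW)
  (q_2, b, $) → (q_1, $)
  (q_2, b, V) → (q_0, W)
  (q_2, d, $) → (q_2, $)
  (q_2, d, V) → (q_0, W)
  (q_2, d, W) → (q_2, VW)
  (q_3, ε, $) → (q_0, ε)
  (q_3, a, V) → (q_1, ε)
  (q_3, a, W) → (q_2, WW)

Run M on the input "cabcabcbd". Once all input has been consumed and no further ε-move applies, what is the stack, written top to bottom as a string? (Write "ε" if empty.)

(q_0, cabcabcbd, $)
  ε-move, top $: go to q_0, push VW$ → (q_0, cabcabcbd, VW$)
  read c, top V: go to q_2, push VV → (q_2, abcabcbd, VVW$)
  read a, top V: go to q_1, push WV → (q_1, bcabcbd, WVVW$)
  read b, top W: go to q_0, push ε → (q_0, cabcbd, VVW$)
  read c, top V: go to q_2, push VV → (q_2, abcbd, VVVW$)
  read a, top V: go to q_1, push WV → (q_1, bcbd, WVVVW$)
  read b, top W: go to q_0, push ε → (q_0, cbd, VVVW$)
  read c, top V: go to q_2, push VV → (q_2, bd, VVVVW$)
  read b, top V: go to q_0, push W → (q_0, d, WVVVW$)
  read d, top W: go to q_2, push ε → (q_2, ε, VVVW$)
All input consumed in state q_2 with stack VVVW$.

VVVW$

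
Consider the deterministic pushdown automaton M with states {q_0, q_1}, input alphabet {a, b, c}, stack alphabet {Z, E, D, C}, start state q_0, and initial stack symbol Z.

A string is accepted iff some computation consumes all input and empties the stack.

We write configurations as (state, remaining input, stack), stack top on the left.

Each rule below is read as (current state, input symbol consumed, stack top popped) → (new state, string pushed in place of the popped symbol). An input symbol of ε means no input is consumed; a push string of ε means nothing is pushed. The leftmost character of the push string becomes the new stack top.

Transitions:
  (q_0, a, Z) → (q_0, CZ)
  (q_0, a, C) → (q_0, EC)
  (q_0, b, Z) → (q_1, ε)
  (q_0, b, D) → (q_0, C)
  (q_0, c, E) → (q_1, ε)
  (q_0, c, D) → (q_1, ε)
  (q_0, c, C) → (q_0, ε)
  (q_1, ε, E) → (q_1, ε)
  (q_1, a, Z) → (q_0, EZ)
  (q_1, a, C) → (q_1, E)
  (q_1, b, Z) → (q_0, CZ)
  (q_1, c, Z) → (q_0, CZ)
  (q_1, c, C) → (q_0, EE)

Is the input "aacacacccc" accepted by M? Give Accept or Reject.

Reject

(q_0, aacacacccc, Z)
  read a, top Z: go to q_0, push CZ → (q_0, acacacccc, CZ)
  read a, top C: go to q_0, push EC → (q_0, cacacccc, ECZ)
  read c, top E: go to q_1, push ε → (q_1, acacccc, CZ)
  read a, top C: go to q_1, push E → (q_1, cacccc, EZ)
  ε-move, top E: go to q_1, push ε → (q_1, cacccc, Z)
  read c, top Z: go to q_0, push CZ → (q_0, acccc, CZ)
  read a, top C: go to q_0, push EC → (q_0, cccc, ECZ)
  read c, top E: go to q_1, push ε → (q_1, ccc, CZ)
  read c, top C: go to q_0, push EE → (q_0, cc, EEZ)
  read c, top E: go to q_1, push ε → (q_1, c, EZ)
  ε-move, top E: go to q_1, push ε → (q_1, c, Z)
  read c, top Z: go to q_0, push CZ → (q_0, ε, CZ)
All input consumed; stack is CZ, not empty, and no further ε-move applies.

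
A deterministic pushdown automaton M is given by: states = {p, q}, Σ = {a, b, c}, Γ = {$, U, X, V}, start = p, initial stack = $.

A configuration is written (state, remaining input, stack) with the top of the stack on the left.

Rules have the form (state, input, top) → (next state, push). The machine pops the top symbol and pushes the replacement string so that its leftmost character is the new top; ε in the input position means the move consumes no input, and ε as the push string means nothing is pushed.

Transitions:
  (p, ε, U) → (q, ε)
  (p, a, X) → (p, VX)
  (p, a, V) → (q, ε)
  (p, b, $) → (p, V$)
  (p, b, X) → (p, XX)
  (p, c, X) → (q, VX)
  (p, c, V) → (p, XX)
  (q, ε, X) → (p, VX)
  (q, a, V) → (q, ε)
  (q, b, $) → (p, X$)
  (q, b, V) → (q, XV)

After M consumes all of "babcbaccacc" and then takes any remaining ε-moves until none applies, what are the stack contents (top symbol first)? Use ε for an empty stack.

VXXXXXVX$

(p, babcbaccacc, $)
  read b, top $: go to p, push V$ → (p, abcbaccacc, V$)
  read a, top V: go to q, push ε → (q, bcbaccacc, $)
  read b, top $: go to p, push X$ → (p, cbaccacc, X$)
  read c, top X: go to q, push VX → (q, baccacc, VX$)
  read b, top V: go to q, push XV → (q, accacc, XVX$)
  ε-move, top X: go to p, push VX → (p, accacc, VXVX$)
  read a, top V: go to q, push ε → (q, ccacc, XVX$)
  ε-move, top X: go to p, push VX → (p, ccacc, VXVX$)
  read c, top V: go to p, push XX → (p, cacc, XXXVX$)
  read c, top X: go to q, push VX → (q, acc, VXXXVX$)
  read a, top V: go to q, push ε → (q, cc, XXXVX$)
  ε-move, top X: go to p, push VX → (p, cc, VXXXVX$)
  read c, top V: go to p, push XX → (p, c, XXXXXVX$)
  read c, top X: go to q, push VX → (q, ε, VXXXXXVX$)
All input consumed in state q with stack VXXXXXVX$.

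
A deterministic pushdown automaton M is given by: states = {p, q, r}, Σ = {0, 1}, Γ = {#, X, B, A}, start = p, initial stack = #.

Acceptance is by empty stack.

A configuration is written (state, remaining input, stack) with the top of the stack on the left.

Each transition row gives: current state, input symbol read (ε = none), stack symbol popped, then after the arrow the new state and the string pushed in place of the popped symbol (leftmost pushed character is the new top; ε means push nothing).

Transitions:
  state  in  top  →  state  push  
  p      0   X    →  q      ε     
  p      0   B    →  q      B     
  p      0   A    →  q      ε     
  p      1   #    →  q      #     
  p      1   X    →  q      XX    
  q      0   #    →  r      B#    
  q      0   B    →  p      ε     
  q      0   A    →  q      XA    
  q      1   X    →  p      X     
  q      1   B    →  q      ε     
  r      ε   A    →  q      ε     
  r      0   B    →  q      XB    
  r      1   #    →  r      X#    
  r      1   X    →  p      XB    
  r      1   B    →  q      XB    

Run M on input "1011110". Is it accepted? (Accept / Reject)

Reject

(p, 1011110, #)
  read 1, top #: go to q, push # → (q, 011110, #)
  read 0, top #: go to r, push B# → (r, 11110, B#)
  read 1, top B: go to q, push XB → (q, 1110, XB#)
  read 1, top X: go to p, push X → (p, 110, XB#)
  read 1, top X: go to q, push XX → (q, 10, XXB#)
  read 1, top X: go to p, push X → (p, 0, XXB#)
  read 0, top X: go to q, push ε → (q, ε, XB#)
All input consumed; stack is XB#, not empty, and no further ε-move applies.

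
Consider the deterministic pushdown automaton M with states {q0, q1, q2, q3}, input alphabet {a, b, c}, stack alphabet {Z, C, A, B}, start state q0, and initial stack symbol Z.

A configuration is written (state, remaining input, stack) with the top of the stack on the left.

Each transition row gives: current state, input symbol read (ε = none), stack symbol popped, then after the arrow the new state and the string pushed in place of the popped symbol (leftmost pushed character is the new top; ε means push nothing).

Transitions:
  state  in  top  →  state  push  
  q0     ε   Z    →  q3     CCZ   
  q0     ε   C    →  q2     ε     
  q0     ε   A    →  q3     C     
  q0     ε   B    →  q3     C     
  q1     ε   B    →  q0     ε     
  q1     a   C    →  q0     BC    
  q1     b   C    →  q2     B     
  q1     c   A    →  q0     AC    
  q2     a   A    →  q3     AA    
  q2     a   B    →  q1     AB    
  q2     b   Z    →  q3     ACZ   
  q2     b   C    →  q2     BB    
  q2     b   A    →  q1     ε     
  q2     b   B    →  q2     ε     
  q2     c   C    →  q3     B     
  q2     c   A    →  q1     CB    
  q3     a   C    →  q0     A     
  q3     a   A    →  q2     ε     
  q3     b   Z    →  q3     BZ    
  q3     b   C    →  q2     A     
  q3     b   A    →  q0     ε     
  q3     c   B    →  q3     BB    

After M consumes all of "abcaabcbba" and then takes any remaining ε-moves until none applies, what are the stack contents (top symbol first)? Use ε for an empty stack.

(q0, abcaabcbba, Z)
  ε-move, top Z: go to q3, push CCZ → (q3, abcaabcbba, CCZ)
  read a, top C: go to q0, push A → (q0, bcaabcbba, ACZ)
  ε-move, top A: go to q3, push C → (q3, bcaabcbba, CCZ)
  read b, top C: go to q2, push A → (q2, caabcbba, ACZ)
  read c, top A: go to q1, push CB → (q1, aabcbba, CBCZ)
  read a, top C: go to q0, push BC → (q0, abcbba, BCBCZ)
  ε-move, top B: go to q3, push C → (q3, abcbba, CCBCZ)
  read a, top C: go to q0, push A → (q0, bcbba, ACBCZ)
  ε-move, top A: go to q3, push C → (q3, bcbba, CCBCZ)
  read b, top C: go to q2, push A → (q2, cbba, ACBCZ)
  read c, top A: go to q1, push CB → (q1, bba, CBCBCZ)
  read b, top C: go to q2, push B → (q2, ba, BBCBCZ)
  read b, top B: go to q2, push ε → (q2, a, BCBCZ)
  read a, top B: go to q1, push AB → (q1, ε, ABCBCZ)
All input consumed in state q1 with stack ABCBCZ.

ABCBCZ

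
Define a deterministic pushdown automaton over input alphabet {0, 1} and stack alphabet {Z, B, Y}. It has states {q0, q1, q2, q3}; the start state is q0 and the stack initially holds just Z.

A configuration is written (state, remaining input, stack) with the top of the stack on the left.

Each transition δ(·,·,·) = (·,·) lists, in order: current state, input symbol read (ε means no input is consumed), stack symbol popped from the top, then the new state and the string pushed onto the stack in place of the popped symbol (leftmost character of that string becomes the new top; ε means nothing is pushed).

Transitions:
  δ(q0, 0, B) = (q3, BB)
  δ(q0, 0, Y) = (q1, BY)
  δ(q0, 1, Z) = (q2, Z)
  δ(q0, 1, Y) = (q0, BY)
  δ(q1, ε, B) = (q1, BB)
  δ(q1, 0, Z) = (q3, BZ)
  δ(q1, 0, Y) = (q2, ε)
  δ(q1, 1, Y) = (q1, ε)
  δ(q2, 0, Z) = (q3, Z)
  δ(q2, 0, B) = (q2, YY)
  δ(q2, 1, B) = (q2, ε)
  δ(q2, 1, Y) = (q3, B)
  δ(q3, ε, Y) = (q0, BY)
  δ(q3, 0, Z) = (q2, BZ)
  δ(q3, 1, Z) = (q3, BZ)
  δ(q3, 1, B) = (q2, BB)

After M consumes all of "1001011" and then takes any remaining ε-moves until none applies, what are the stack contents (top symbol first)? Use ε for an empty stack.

(q0, 1001011, Z) ⊢ (q2, 001011, Z) ⊢ (q3, 01011, Z) ⊢ (q2, 1011, BZ) ⊢ (q2, 011, Z) ⊢ (q3, 11, Z) ⊢ (q3, 1, BZ) ⊢ (q2, ε, BBZ)
All input consumed in state q2 with stack BBZ.

BBZ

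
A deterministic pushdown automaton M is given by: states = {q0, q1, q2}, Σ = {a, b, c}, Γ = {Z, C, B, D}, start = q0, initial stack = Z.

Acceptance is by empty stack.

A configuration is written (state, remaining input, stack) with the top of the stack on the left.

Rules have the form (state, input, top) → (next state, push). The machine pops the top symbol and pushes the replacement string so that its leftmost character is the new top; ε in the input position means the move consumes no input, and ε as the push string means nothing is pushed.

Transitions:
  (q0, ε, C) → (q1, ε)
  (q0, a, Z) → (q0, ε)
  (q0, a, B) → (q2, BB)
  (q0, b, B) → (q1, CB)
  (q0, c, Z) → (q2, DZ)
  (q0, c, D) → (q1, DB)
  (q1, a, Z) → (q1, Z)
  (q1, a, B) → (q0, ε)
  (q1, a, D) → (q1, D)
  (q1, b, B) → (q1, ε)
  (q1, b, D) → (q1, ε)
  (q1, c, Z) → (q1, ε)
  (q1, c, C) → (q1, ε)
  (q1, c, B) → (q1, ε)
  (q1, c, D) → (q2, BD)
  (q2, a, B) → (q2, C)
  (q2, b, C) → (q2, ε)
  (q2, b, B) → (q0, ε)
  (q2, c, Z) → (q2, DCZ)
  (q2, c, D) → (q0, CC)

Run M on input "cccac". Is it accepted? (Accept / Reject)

(q0, cccac, Z) ⊢ (q2, ccac, DZ) ⊢ (q0, cac, CCZ) ⊢ (q1, cac, CZ) ⊢ (q1, ac, Z) ⊢ (q1, c, Z) ⊢ (q1, ε, ε)
All input consumed and the stack is empty.

Accept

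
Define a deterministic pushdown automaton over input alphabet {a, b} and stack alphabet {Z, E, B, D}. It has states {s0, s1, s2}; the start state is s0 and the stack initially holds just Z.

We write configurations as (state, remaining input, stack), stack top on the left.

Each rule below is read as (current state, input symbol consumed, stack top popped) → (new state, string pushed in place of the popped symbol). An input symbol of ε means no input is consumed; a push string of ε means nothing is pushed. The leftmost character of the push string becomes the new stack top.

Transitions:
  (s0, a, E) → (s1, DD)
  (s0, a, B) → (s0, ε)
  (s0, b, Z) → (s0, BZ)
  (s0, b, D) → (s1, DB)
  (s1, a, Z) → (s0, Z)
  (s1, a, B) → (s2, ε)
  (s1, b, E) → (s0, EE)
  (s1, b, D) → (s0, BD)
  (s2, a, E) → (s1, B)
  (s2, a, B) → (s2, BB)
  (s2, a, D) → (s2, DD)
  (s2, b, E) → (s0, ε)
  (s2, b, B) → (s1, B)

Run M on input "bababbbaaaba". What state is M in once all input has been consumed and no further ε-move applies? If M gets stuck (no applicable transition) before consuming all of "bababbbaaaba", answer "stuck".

stuck

(s0, bababbbaaaba, Z)
  read b, top Z: go to s0, push BZ → (s0, ababbbaaaba, BZ)
  read a, top B: go to s0, push ε → (s0, babbbaaaba, Z)
  read b, top Z: go to s0, push BZ → (s0, abbbaaaba, BZ)
  read a, top B: go to s0, push ε → (s0, bbbaaaba, Z)
  read b, top Z: go to s0, push BZ → (s0, bbaaaba, BZ)
No transition for (s0, b, top B); M blocks with input bbaaaba remaining.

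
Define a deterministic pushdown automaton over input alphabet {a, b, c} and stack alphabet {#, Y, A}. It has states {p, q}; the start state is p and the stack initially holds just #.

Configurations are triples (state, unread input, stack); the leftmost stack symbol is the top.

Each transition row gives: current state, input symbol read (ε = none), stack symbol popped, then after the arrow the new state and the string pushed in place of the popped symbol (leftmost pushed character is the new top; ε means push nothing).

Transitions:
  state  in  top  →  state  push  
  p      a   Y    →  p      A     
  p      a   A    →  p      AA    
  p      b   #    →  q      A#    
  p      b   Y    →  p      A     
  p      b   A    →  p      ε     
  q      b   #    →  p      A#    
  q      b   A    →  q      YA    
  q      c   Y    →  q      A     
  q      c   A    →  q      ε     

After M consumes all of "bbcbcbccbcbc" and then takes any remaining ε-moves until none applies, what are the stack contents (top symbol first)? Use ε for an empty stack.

AAAAA#

(p, bbcbcbccbcbc, #)
  read b, top #: go to q, push A# → (q, bcbcbccbcbc, A#)
  read b, top A: go to q, push YA → (q, cbcbccbcbc, YA#)
  read c, top Y: go to q, push A → (q, bcbccbcbc, AA#)
  read b, top A: go to q, push YA → (q, cbccbcbc, YAA#)
  read c, top Y: go to q, push A → (q, bccbcbc, AAA#)
  read b, top A: go to q, push YA → (q, ccbcbc, YAAA#)
  read c, top Y: go to q, push A → (q, cbcbc, AAAA#)
  read c, top A: go to q, push ε → (q, bcbc, AAA#)
  read b, top A: go to q, push YA → (q, cbc, YAAA#)
  read c, top Y: go to q, push A → (q, bc, AAAA#)
  read b, top A: go to q, push YA → (q, c, YAAAA#)
  read c, top Y: go to q, push A → (q, ε, AAAAA#)
All input consumed in state q with stack AAAAA#.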